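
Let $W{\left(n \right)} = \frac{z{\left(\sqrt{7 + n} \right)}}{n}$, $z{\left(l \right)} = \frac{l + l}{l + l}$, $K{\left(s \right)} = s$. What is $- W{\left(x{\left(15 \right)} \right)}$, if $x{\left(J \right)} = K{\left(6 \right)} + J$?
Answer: $- \frac{1}{21} \approx -0.047619$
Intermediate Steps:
$z{\left(l \right)} = 1$ ($z{\left(l \right)} = \frac{2 l}{2 l} = 2 l \frac{1}{2 l} = 1$)
$x{\left(J \right)} = 6 + J$
$W{\left(n \right)} = \frac{1}{n}$ ($W{\left(n \right)} = 1 \frac{1}{n} = \frac{1}{n}$)
$- W{\left(x{\left(15 \right)} \right)} = - \frac{1}{6 + 15} = - \frac{1}{21}$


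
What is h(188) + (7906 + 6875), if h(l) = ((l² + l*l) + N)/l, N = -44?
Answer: 712368/47 ≈ 15157.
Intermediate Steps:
h(l) = (-44 + 2*l²)/l (h(l) = ((l² + l*l) - 44)/l = ((l² + l²) - 44)/l = (2*l² - 44)/l = (-44 + 2*l²)/l)
h(188) + (7906 + 6875) = (-44/188 + 2*188) + (7906 + 6875) = (-44*1/188 + 376) + 14781 = (-11/47 + 376) + 14781 = 17661/47 + 14781 = 712368/47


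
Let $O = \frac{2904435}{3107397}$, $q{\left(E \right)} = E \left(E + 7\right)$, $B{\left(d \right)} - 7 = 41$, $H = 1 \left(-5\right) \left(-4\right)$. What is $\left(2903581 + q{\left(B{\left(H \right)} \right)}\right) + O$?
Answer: $\frac{3010261773724}{1035799} \approx 2.9062 \cdot 10^{6}$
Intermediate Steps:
$H = 20$ ($H = \left(-5\right) \left(-4\right) = 20$)
$B{\left(d \right)} = 48$ ($B{\left(d \right)} = 7 + 41 = 48$)
$q{\left(E \right)} = E \left(7 + E\right)$
$O = \frac{968145}{1035799}$ ($O = 2904435 \cdot \frac{1}{3107397} = \frac{968145}{1035799} \approx 0.93468$)
$\left(2903581 + q{\left(B{\left(H \right)} \right)}\right) + O = \left(2903581 + 48 \left(7 + 48\right)\right) + \frac{968145}{1035799} = \left(2903581 + 48 \cdot 55\right) + \frac{968145}{1035799} = \left(2903581 + 2640\right) + \frac{968145}{1035799} = 2906221 + \frac{968145}{1035799} = \frac{3010261773724}{1035799}$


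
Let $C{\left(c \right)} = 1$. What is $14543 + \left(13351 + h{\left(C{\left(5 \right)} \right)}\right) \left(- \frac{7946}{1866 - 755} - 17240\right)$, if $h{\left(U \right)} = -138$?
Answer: $- \frac{253165878545}{1111} \approx -2.2787 \cdot 10^{8}$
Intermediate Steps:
$14543 + \left(13351 + h{\left(C{\left(5 \right)} \right)}\right) \left(- \frac{7946}{1866 - 755} - 17240\right) = 14543 + \left(13351 - 138\right) \left(- \frac{7946}{1866 - 755} - 17240\right) = 14543 + 13213 \left(- \frac{7946}{1866 - 755} - 17240\right) = 14543 + 13213 \left(- \frac{7946}{1111} - 17240\right) = 14543 + 13213 \left(- \frac{19161586}{1111}\right) = 14543 - \frac{253182035818}{1111} = - \frac{253165878545}{1111}$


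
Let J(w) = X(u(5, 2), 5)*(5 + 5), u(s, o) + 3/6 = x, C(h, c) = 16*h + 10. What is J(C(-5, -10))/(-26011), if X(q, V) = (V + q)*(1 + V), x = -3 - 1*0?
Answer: -90/26011 ≈ -0.0034601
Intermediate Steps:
x = -3 (x = -3 + 0 = -3)
C(h, c) = 10 + 16*h
u(s, o) = -7/2 (u(s, o) = -½ - 3 = -7/2)
X(q, V) = (1 + V)*(V + q)
J(w) = 90 (J(w) = (5 - 7/2 + 5² + 5*(-7/2))*(5 + 5) = (5 - 7/2 + 25 - 35/2)*10 = 9*10 = 90)
J(C(-5, -10))/(-26011) = 90/(-26011) = 90*(-1/26011) = -90/26011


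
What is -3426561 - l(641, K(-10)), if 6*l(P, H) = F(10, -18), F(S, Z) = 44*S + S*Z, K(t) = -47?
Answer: -10279813/3 ≈ -3.4266e+6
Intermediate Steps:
l(P, H) = 130/3 (l(P, H) = (10*(44 - 18))/6 = (10*26)/6 = (⅙)*260 = 130/3)
-3426561 - l(641, K(-10)) = -3426561 - 1*130/3 = -3426561 - 130/3 = -10279813/3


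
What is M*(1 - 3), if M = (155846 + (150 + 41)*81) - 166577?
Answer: -9480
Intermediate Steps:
M = 4740 (M = (155846 + 191*81) - 166577 = (155846 + 15471) - 166577 = 171317 - 166577 = 4740)
M*(1 - 3) = 4740*(1 - 3) = 4740*(-2) = -9480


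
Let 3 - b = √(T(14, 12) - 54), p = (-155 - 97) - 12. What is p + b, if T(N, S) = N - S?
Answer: -261 - 2*I*√13 ≈ -261.0 - 7.2111*I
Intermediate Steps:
p = -264 (p = -252 - 12 = -264)
b = 3 - 2*I*√13 (b = 3 - √((14 - 1*12) - 54) = 3 - √((14 - 12) - 54) = 3 - √(2 - 54) = 3 - √(-52) = 3 - 2*I*√13 ≈ 3.0 - 7.2111*I)
p + b = -264 + (3 - 2*I*√13) = -261 - 2*I*√13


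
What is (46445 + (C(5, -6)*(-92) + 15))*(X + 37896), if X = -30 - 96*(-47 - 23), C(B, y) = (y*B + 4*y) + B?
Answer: 2272459248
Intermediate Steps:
C(B, y) = B + 4*y + B*y (C(B, y) = (B*y + 4*y) + B = (4*y + B*y) + B = B + 4*y + B*y)
X = 6690 (X = -30 - 96*(-70) = -30 + 6720 = 6690)
(46445 + (C(5, -6)*(-92) + 15))*(X + 37896) = (46445 + ((5 + 4*(-6) + 5*(-6))*(-92) + 15))*(6690 + 37896) = (46445 + ((5 - 24 - 30)*(-92) + 15))*44586 = (46445 + (-49*(-92) + 15))*44586 = (46445 + (4508 + 15))*44586 = (46445 + 4523)*44586 = 50968*44586 = 2272459248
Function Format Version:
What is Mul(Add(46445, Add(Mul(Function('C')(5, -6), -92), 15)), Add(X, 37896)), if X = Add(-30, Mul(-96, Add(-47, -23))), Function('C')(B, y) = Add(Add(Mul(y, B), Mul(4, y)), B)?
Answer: 2272459248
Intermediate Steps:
Function('C')(B, y) = Add(B, Mul(4, y), Mul(B, y)) (Function('C')(B, y) = Add(Add(Mul(B, y), Mul(4, y)), B) = Add(Add(Mul(4, y), Mul(B, y)), B) = Add(B, Mul(4, y), Mul(B, y)))
X = 6690 (X = Add(-30, Mul(-96, -70)) = Add(-30, 6720) = 6690)
Mul(Add(46445, Add(Mul(Function('C')(5, -6), -92), 15)), Add(X, 37896)) = Mul(Add(46445, Add(Mul(Add(5, Mul(4, -6), Mul(5, -6)), -92), 15)), Add(6690, 37896)) = Mul(Add(46445, Add(Mul(Add(5, -24, -30), -92), 15)), 44586) = Mul(Add(46445, Add(Mul(-49, -92), 15)), 44586) = Mul(Add(46445, Add(4508, 15)), 44586) = Mul(Add(46445, 4523), 44586) = Mul(50968, 44586) = 2272459248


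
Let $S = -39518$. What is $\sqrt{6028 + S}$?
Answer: $i \sqrt{33490} \approx 183.0 i$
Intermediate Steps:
$\sqrt{6028 + S} = \sqrt{6028 - 39518} = \sqrt{-33490} = i \sqrt{33490}$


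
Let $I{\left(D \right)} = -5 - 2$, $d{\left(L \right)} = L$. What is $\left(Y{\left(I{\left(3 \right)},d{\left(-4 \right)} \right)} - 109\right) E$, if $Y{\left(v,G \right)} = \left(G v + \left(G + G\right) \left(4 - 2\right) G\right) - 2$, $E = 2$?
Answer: $-38$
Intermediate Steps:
$I{\left(D \right)} = -7$ ($I{\left(D \right)} = -5 - 2 = -7$)
$Y{\left(v,G \right)} = -2 + 4 G^{2} + G v$ ($Y{\left(v,G \right)} = \left(G v + 2 G 2 G\right) - 2 = \left(G v + 4 G G\right) - 2 = \left(G v + 4 G^{2}\right) - 2 = \left(4 G^{2} + G v\right) - 2 = -2 + 4 G^{2} + G v$)
$\left(Y{\left(I{\left(3 \right)},d{\left(-4 \right)} \right)} - 109\right) E = \left(\left(-2 + 4 \left(-4\right)^{2} - -28\right) - 109\right) 2 = \left(\left(-2 + 4 \cdot 16 + 28\right) - 109\right) 2 = \left(\left(-2 + 64 + 28\right) - 109\right) 2 = \left(90 - 109\right) 2 = \left(-19\right) 2 = -38$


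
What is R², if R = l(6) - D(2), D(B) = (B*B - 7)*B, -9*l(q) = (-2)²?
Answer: 2500/81 ≈ 30.864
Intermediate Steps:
l(q) = -4/9 (l(q) = -⅑*(-2)² = -⅑*4 = -4/9)
D(B) = B*(-7 + B²) (D(B) = (B² - 7)*B = (-7 + B²)*B = B*(-7 + B²))
R = 50/9 (R = -4/9 - 2*(-7 + 2²) = -4/9 - 2*(-7 + 4) = -4/9 - 2*(-3) = -4/9 - 1*(-6) = -4/9 + 6 = 50/9 ≈ 5.5556)
R² = (50/9)² = 2500/81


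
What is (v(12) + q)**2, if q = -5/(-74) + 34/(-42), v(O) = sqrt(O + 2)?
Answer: 35138233/2414916 - 1153*sqrt(14)/777 ≈ 8.9982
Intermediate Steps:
v(O) = sqrt(2 + O)
q = -1153/1554 (q = -5*(-1/74) + 34*(-1/42) = 5/74 - 17/21 = -1153/1554 ≈ -0.74196)
(v(12) + q)**2 = (sqrt(2 + 12) - 1153/1554)**2 = (sqrt(14) - 1153/1554)**2 = (-1153/1554 + sqrt(14))**2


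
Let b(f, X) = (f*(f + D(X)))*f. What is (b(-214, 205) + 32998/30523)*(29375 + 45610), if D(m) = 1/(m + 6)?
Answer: -4732773512514636810/6440353 ≈ -7.3486e+11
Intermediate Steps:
D(m) = 1/(6 + m)
b(f, X) = f**2*(f + 1/(6 + X)) (b(f, X) = (f*(f + 1/(6 + X)))*f = f**2*(f + 1/(6 + X)))
(b(-214, 205) + 32998/30523)*(29375 + 45610) = ((-214)**2*(1 - 214*(6 + 205))/(6 + 205) + 32998/30523)*(29375 + 45610) = (45796*(1 - 214*211)/211 + 32998*(1/30523))*74985 = (45796*(1/211)*(1 - 45154) + 32998/30523)*74985 = (45796*(1/211)*(-45153) + 32998/30523)*74985 = (-2067826788/211 + 32998/30523)*74985 = -63116270087546/6440353*74985 = -4732773512514636810/6440353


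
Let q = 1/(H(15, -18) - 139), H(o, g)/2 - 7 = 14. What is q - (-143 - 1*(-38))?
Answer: 10184/97 ≈ 104.99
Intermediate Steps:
H(o, g) = 42 (H(o, g) = 14 + 2*14 = 14 + 28 = 42)
q = -1/97 (q = 1/(42 - 139) = 1/(-97) = -1/97 ≈ -0.010309)
q - (-143 - 1*(-38)) = -1/97 - (-143 - 1*(-38)) = -1/97 - (-143 + 38) = -1/97 - 1*(-105) = -1/97 + 105 = 10184/97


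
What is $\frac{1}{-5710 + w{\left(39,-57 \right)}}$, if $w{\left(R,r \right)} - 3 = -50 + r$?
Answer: $- \frac{1}{5814} \approx -0.000172$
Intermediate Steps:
$w{\left(R,r \right)} = -47 + r$ ($w{\left(R,r \right)} = 3 + \left(-50 + r\right) = -47 + r$)
$\frac{1}{-5710 + w{\left(39,-57 \right)}} = \frac{1}{-5710 - 104} = \frac{1}{-5814} = - \frac{1}{5814}$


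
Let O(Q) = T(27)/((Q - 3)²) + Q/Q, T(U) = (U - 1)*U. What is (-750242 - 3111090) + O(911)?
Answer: -1591764200441/412232 ≈ -3.8613e+6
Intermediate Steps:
T(U) = U*(-1 + U) (T(U) = (-1 + U)*U = U*(-1 + U))
O(Q) = 1 + 702/(-3 + Q)² (O(Q) = (27*(-1 + 27))/((Q - 3)²) + Q/Q = (27*26)/((-3 + Q)²) + 1 = 702/(-3 + Q)² + 1 = 1 + 702/(-3 + Q)²)
(-750242 - 3111090) + O(911) = (-750242 - 3111090) + (1 + 702/(-3 + 911)²) = -3861332 + (1 + 702/908²) = -3861332 + (1 + 702*(1/824464)) = -3861332 + (1 + 351/412232) = -3861332 + 412583/412232 = -1591764200441/412232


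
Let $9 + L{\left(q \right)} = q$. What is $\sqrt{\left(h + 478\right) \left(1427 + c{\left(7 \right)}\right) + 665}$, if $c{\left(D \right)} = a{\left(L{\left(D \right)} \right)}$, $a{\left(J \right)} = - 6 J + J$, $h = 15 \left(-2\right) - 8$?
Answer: $\sqrt{632945} \approx 795.58$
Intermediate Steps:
$h = -38$ ($h = -30 - 8 = -38$)
$L{\left(q \right)} = -9 + q$
$a{\left(J \right)} = - 5 J$
$c{\left(D \right)} = 45 - 5 D$ ($c{\left(D \right)} = - 5 \left(-9 + D\right) = 45 - 5 D$)
$\sqrt{\left(h + 478\right) \left(1427 + c{\left(7 \right)}\right) + 665} = \sqrt{\left(-38 + 478\right) \left(1427 + \left(45 - 35\right)\right) + 665} = \sqrt{440 \left(1427 + \left(45 - 35\right)\right) + 665} = \sqrt{440 \left(1427 + 10\right) + 665} = \sqrt{440 \cdot 1437 + 665} = \sqrt{632280 + 665} = \sqrt{632945}$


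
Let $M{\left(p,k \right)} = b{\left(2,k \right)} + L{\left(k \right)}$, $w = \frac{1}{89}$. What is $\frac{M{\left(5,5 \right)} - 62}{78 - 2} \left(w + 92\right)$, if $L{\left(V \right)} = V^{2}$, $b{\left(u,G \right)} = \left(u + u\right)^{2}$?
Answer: $- \frac{9051}{356} \approx -25.424$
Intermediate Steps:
$w = \frac{1}{89} \approx 0.011236$
$b{\left(u,G \right)} = 4 u^{2}$ ($b{\left(u,G \right)} = \left(2 u\right)^{2} = 4 u^{2}$)
$M{\left(p,k \right)} = 16 + k^{2}$ ($M{\left(p,k \right)} = 4 \cdot 2^{2} + k^{2} = 4 \cdot 4 + k^{2} = 16 + k^{2}$)
$\frac{M{\left(5,5 \right)} - 62}{78 - 2} \left(w + 92\right) = \frac{\left(16 + 5^{2}\right) - 62}{78 - 2} \left(\frac{1}{89} + 92\right) = \frac{\left(16 + 25\right) - 62}{76} \cdot \frac{8189}{89} = \left(41 - 62\right) \frac{1}{76} \cdot \frac{8189}{89} = \left(-21\right) \frac{1}{76} \cdot \frac{8189}{89} = \left(- \frac{21}{76}\right) \frac{8189}{89} = - \frac{9051}{356}$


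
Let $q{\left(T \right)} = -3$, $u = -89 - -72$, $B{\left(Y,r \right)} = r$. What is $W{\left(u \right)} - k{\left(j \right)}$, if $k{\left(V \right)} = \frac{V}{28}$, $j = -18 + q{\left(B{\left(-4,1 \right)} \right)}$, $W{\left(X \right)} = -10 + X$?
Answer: $- \frac{105}{4} \approx -26.25$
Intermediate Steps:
$u = -17$ ($u = -89 + 72 = -17$)
$j = -21$ ($j = -18 - 3 = -21$)
$k{\left(V \right)} = \frac{V}{28}$ ($k{\left(V \right)} = V \frac{1}{28} = \frac{V}{28}$)
$W{\left(u \right)} - k{\left(j \right)} = \left(-10 - 17\right) - \frac{1}{28} \left(-21\right) = -27 - - \frac{3}{4} = -27 + \frac{3}{4} = - \frac{105}{4}$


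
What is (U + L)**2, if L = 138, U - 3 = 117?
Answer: 66564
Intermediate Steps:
U = 120 (U = 3 + 117 = 120)
(U + L)**2 = (120 + 138)**2 = 258**2 = 66564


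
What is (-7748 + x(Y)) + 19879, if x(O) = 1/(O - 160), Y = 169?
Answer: 109180/9 ≈ 12131.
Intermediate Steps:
x(O) = 1/(-160 + O)
(-7748 + x(Y)) + 19879 = (-7748 + 1/(-160 + 169)) + 19879 = (-7748 + 1/9) + 19879 = (-7748 + ⅑) + 19879 = -69731/9 + 19879 = 109180/9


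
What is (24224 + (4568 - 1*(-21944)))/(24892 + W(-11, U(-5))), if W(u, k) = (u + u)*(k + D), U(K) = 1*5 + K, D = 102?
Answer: 6342/2831 ≈ 2.2402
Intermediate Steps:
U(K) = 5 + K
W(u, k) = 2*u*(102 + k) (W(u, k) = (u + u)*(k + 102) = (2*u)*(102 + k) = 2*u*(102 + k))
(24224 + (4568 - 1*(-21944)))/(24892 + W(-11, U(-5))) = (24224 + (4568 - 1*(-21944)))/(24892 + 2*(-11)*(102 + (5 - 5))) = (24224 + (4568 + 21944))/(24892 + 2*(-11)*(102 + 0)) = (24224 + 26512)/(24892 + 2*(-11)*102) = 50736/(24892 - 2244) = 50736/22648 = 50736*(1/22648) = 6342/2831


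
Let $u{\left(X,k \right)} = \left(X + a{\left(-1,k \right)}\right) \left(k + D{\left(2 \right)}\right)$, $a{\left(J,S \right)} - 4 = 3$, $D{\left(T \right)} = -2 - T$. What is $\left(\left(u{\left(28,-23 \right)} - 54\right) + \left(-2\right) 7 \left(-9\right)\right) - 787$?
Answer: $-1660$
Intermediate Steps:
$a{\left(J,S \right)} = 7$ ($a{\left(J,S \right)} = 4 + 3 = 7$)
$u{\left(X,k \right)} = \left(-4 + k\right) \left(7 + X\right)$ ($u{\left(X,k \right)} = \left(X + 7\right) \left(k - 4\right) = \left(7 + X\right) \left(k - 4\right) = \left(7 + X\right) \left(-4 + k\right) = \left(-4 + k\right) \left(7 + X\right)$)
$\left(\left(u{\left(28,-23 \right)} - 54\right) + \left(-2\right) 7 \left(-9\right)\right) - 787 = \left(\left(\left(-28 - 112 + 7 \left(-23\right) + 28 \left(-23\right)\right) - 54\right) + \left(-2\right) 7 \left(-9\right)\right) - 787 = \left(\left(\left(-28 - 112 - 161 - 644\right) - 54\right) - -126\right) - 787 = \left(\left(-945 - 54\right) + 126\right) - 787 = \left(-999 + 126\right) - 787 = -873 - 787 = -1660$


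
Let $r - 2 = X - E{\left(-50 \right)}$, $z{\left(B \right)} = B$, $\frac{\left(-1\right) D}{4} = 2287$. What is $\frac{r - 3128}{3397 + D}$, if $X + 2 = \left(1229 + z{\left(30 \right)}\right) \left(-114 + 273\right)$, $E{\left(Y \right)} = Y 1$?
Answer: $- \frac{65701}{1917} \approx -34.273$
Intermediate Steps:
$D = -9148$ ($D = \left(-4\right) 2287 = -9148$)
$E{\left(Y \right)} = Y$
$X = 200179$ ($X = -2 + \left(1229 + 30\right) \left(-114 + 273\right) = -2 + 1259 \cdot 159 = -2 + 200181 = 200179$)
$r = 200231$ ($r = 2 + \left(200179 - -50\right) = 2 + \left(200179 + 50\right) = 2 + 200229 = 200231$)
$\frac{r - 3128}{3397 + D} = \frac{200231 - 3128}{3397 - 9148} = \frac{197103}{-5751} = 197103 \left(- \frac{1}{5751}\right) = - \frac{65701}{1917}$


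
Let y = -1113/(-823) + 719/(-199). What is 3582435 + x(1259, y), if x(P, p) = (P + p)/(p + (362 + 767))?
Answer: 661081205213598/184533983 ≈ 3.5824e+6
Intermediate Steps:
y = -370250/163777 (y = -1113*(-1/823) + 719*(-1/199) = 1113/823 - 719/199 = -370250/163777 ≈ -2.2607)
x(P, p) = (P + p)/(1129 + p) (x(P, p) = (P + p)/(p + 1129) = (P + p)/(1129 + p))
3582435 + x(1259, y) = 3582435 + (1259 - 370250/163777)/(1129 - 370250/163777) = 3582435 + (205824993/163777)/(184533983/163777) = 3582435 + (163777/184533983)*(205824993/163777) = 3582435 + 205824993/184533983 = 661081205213598/184533983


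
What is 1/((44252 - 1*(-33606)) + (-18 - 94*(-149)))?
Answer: 1/91846 ≈ 1.0888e-5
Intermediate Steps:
1/((44252 - 1*(-33606)) + (-18 - 94*(-149))) = 1/((44252 + 33606) + (-18 + 14006)) = 1/(77858 + 13988) = 1/91846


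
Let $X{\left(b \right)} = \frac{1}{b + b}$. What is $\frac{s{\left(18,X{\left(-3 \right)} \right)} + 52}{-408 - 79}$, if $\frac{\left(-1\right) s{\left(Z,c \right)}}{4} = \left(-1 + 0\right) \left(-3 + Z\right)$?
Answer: $- \frac{112}{487} \approx -0.22998$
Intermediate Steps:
$X{\left(b \right)} = \frac{1}{2 b}$
$s{\left(Z,c \right)} = -12 + 4 Z$ ($s{\left(Z,c \right)} = - 4 \left(-1 + 0\right) \left(-3 + Z\right) = - 4 \left(- (-3 + Z)\right) = - 4 \left(3 - Z\right) = -12 + 4 Z$)
$\frac{s{\left(18,X{\left(-3 \right)} \right)} + 52}{-408 - 79} = \frac{\left(-12 + 4 \cdot 18\right) + 52}{-408 - 79} = \frac{\left(-12 + 72\right) + 52}{-487} = \left(60 + 52\right) \left(- \frac{1}{487}\right) = 112 \left(- \frac{1}{487}\right) = - \frac{112}{487}$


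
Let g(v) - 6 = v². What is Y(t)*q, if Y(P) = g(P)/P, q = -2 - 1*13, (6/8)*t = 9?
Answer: -375/2 ≈ -187.50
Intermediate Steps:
t = 12 (t = (4/3)*9 = 12)
g(v) = 6 + v²
q = -15 (q = -2 - 13 = -15)
Y(P) = (6 + P²)/P
Y(t)*q = (12 + 6/12)*(-15) = (12 + 6*(1/12))*(-15) = (12 + ½)*(-15) = (25/2)*(-15) = -375/2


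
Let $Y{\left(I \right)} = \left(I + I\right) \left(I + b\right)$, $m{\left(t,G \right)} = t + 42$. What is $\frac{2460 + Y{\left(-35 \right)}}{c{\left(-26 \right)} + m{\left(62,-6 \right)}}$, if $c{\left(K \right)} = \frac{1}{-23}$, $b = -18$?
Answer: $\frac{141910}{2391} \approx 59.352$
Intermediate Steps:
$c{\left(K \right)} = - \frac{1}{23}$
$m{\left(t,G \right)} = 42 + t$
$Y{\left(I \right)} = 2 I \left(-18 + I\right)$ ($Y{\left(I \right)} = \left(I + I\right) \left(I - 18\right) = 2 I \left(-18 + I\right)$)
$\frac{2460 + Y{\left(-35 \right)}}{c{\left(-26 \right)} + m{\left(62,-6 \right)}} = \frac{2460 + 2 \left(-35\right) \left(-18 - 35\right)}{- \frac{1}{23} + \left(42 + 62\right)} = \frac{2460 + 2 \left(-35\right) \left(-53\right)}{- \frac{1}{23} + 104} = \frac{2460 + 3710}{\frac{2391}{23}} = 6170 \cdot \frac{23}{2391} = \frac{141910}{2391}$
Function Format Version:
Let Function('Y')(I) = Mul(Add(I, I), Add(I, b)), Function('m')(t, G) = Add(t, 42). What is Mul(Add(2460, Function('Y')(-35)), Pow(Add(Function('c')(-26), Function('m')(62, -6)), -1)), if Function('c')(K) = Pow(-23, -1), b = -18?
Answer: Rational(141910, 2391) ≈ 59.352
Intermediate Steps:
Function('c')(K) = Rational(-1, 23)
Function('m')(t, G) = Add(42, t)
Function('Y')(I) = Mul(2, I, Add(-18, I)) (Function('Y')(I) = Mul(Add(I, I), Add(I, -18)) = Mul(Mul(2, I), Add(-18, I)) = Mul(2, I, Add(-18, I)))
Mul(Add(2460, Function('Y')(-35)), Pow(Add(Function('c')(-26), Function('m')(62, -6)), -1)) = Mul(Add(2460, Mul(2, -35, Add(-18, -35))), Pow(Add(Rational(-1, 23), Add(42, 62)), -1)) = Mul(Add(2460, Mul(2, -35, -53)), Pow(Add(Rational(-1, 23), 104), -1)) = Mul(Add(2460, 3710), Pow(Rational(2391, 23), -1)) = Mul(6170, Rational(23, 2391)) = Rational(141910, 2391)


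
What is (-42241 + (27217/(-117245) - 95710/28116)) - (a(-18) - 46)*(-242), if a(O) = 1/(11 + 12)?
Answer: -2023071768900173/37909294830 ≈ -53366.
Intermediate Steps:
a(O) = 1/23
(-42241 + (27217/(-117245) - 95710/28116)) - (a(-18) - 46)*(-242) = (-42241 + (27217/(-117245) - 95710/28116)) - (1/23 - 46)*(-242) = (-42241 + (27217*(-1/117245) - 95710*1/28116)) - (-1057)*(-242)/23 = (-42241 + (-27217/117245 - 47855/14058)) - 1*255794/23 = (-42241 - 5993376061/1648230210) - 255794/23 = -69628885676671/1648230210 - 255794/23 = -2023071768900173/37909294830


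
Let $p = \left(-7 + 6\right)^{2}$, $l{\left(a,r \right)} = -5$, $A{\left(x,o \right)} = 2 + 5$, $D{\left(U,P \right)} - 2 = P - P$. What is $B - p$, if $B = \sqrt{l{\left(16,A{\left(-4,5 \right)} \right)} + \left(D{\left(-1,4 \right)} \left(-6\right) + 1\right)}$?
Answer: $-1 + 4 i \approx -1.0 + 4.0 i$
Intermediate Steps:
$D{\left(U,P \right)} = 2$ ($D{\left(U,P \right)} = 2 + \left(P - P\right) = 2 + 0 = 2$)
$A{\left(x,o \right)} = 7$
$p = 1$ ($p = \left(-1\right)^{2} = 1$)
$B = 4 i$ ($B = \sqrt{-5 + \left(2 \left(-6\right) + 1\right)} = \sqrt{-5 + \left(-12 + 1\right)} = \sqrt{-5 - 11} = \sqrt{-16} = 4 i \approx 4.0 i$)
$B - p = 4 i - 1 = -1 + 4 i$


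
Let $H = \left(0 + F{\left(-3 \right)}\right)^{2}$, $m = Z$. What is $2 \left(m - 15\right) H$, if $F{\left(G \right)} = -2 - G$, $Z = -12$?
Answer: $-54$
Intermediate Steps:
$m = -12$
$H = 1$ ($H = \left(0 - -1\right)^{2} = \left(0 + \left(-2 + 3\right)\right)^{2} = \left(0 + 1\right)^{2} = 1^{2} = 1$)
$2 \left(m - 15\right) H = 2 \left(-12 - 15\right) 1 = 2 \left(-27\right) 1 = \left(-54\right) 1 = -54$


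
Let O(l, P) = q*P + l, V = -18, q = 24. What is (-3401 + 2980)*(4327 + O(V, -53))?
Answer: -1278577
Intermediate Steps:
O(l, P) = l + 24*P (O(l, P) = 24*P + l = l + 24*P)
(-3401 + 2980)*(4327 + O(V, -53)) = (-3401 + 2980)*(4327 + (-18 + 24*(-53))) = -421*(4327 + (-18 - 1272)) = -421*(4327 - 1290) = -421*3037 = -1278577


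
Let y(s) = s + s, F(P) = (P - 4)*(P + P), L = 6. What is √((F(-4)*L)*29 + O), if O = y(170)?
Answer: 2*√2869 ≈ 107.13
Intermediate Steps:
F(P) = 2*P*(-4 + P) (F(P) = (-4 + P)*(2*P) = 2*P*(-4 + P))
y(s) = 2*s
O = 340 (O = 2*170 = 340)
√((F(-4)*L)*29 + O) = √(((2*(-4)*(-4 - 4))*6)*29 + 340) = √(((2*(-4)*(-8))*6)*29 + 340) = √((64*6)*29 + 340) = √(384*29 + 340) = √(11136 + 340) = √11476 = 2*√2869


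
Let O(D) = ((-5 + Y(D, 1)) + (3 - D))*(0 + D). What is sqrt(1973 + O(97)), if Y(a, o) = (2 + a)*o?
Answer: sqrt(1973) ≈ 44.418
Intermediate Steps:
Y(a, o) = o*(2 + a)
O(D) = 0 (O(D) = ((-5 + 1*(2 + D)) + (3 - D))*(0 + D) = ((-5 + (2 + D)) + (3 - D))*D = ((-3 + D) + (3 - D))*D = 0*D = 0)
sqrt(1973 + O(97)) = sqrt(1973 + 0) = sqrt(1973)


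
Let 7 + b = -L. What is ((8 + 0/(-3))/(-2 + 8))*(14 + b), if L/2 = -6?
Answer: 76/3 ≈ 25.333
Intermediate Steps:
L = -12 (L = 2*(-6) = -12)
b = 5 (b = -7 - 1*(-12) = -7 + 12 = 5)
((8 + 0/(-3))/(-2 + 8))*(14 + b) = ((8 + 0/(-3))/(-2 + 8))*(14 + 5) = ((8 + 0*(-⅓))/6)*19 = ((8 + 0)*(⅙))*19 = (8*(⅙))*19 = (4/3)*19 = 76/3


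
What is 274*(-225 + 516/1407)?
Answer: -28866722/469 ≈ -61550.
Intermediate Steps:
274*(-225 + 516/1407) = 274*(-225 + 516*(1/1407)) = 274*(-225 + 172/469) = 274*(-105353/469) = -28866722/469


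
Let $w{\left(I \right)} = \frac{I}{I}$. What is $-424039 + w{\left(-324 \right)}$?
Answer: $-424038$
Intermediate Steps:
$w{\left(I \right)} = 1$
$-424039 + w{\left(-324 \right)} = -424039 + 1 = -424038$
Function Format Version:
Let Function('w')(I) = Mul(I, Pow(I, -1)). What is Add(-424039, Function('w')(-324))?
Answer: -424038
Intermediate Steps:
Function('w')(I) = 1
Add(-424039, Function('w')(-324)) = Add(-424039, 1) = -424038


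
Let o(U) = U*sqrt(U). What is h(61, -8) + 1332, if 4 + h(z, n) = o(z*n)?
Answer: 1328 - 976*I*sqrt(122) ≈ 1328.0 - 10780.0*I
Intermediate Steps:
o(U) = U**(3/2)
h(z, n) = -4 + (n*z)**(3/2) (h(z, n) = -4 + (z*n)**(3/2) = -4 + (n*z)**(3/2))
h(61, -8) + 1332 = (-4 + (-8*61)**(3/2)) + 1332 = (-4 + (-488)**(3/2)) + 1332 = (-4 - 976*I*sqrt(122)) + 1332 = 1328 - 976*I*sqrt(122)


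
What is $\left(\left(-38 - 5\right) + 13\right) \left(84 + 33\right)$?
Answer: $-3510$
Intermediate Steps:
$\left(\left(-38 - 5\right) + 13\right) \left(84 + 33\right) = \left(-43 + 13\right) 117 = \left(-30\right) 117 = -3510$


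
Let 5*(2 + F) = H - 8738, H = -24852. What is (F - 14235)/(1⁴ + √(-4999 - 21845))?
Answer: 20955*I/(-I + 2*√6711) ≈ -0.78059 + 127.89*I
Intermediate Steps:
F = -6720 (F = -2 + (-24852 - 8738)/5 = -2 + (⅕)*(-33590) = -2 - 6718 = -6720)
(F - 14235)/(1⁴ + √(-4999 - 21845)) = (-6720 - 14235)/(1⁴ + √(-4999 - 21845)) = -20955/(1 + √(-26844)) = -20955/(1 + 2*I*√6711)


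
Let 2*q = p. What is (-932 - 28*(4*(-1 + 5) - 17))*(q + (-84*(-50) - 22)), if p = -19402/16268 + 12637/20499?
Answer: -314857299785230/83369433 ≈ -3.7767e+6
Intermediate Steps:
p = -96071441/166738866 (p = -19402*1/16268 + 12637*(1/20499) = -9701/8134 + 12637/20499 = -96071441/166738866 ≈ -0.57618)
q = -96071441/333477732 (q = (1/2)*(-96071441/166738866) = -96071441/333477732 ≈ -0.28809)
(-932 - 28*(4*(-1 + 5) - 17))*(q + (-84*(-50) - 22)) = (-932 - 28*(4*(-1 + 5) - 17))*(-96071441/333477732 + (-84*(-50) - 22)) = (-932 - 28*(4*4 - 17))*(-96071441/333477732 + (4200 - 22)) = (-932 - 28*(16 - 17))*(-96071441/333477732 + 4178) = (-932 - 28*(-1))*(1393173892855/333477732) = (-932 + 28)*(1393173892855/333477732) = -904*1393173892855/333477732 = -314857299785230/83369433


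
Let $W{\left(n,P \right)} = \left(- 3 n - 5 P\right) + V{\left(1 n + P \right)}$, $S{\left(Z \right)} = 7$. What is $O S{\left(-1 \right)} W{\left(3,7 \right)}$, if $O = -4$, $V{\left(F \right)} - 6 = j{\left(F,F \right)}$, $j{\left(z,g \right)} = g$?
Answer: $784$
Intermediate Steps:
$V{\left(F \right)} = 6 + F$
$W{\left(n,P \right)} = 6 - 4 P - 2 n$ ($W{\left(n,P \right)} = \left(- 3 n - 5 P\right) + \left(6 + \left(1 n + P\right)\right) = \left(- 5 P - 3 n\right) + \left(6 + \left(n + P\right)\right) = \left(- 5 P - 3 n\right) + \left(6 + \left(P + n\right)\right) = \left(- 5 P - 3 n\right) + \left(6 + P + n\right) = 6 - 4 P - 2 n$)
$O S{\left(-1 \right)} W{\left(3,7 \right)} = \left(-4\right) 7 \left(6 - 28 - 6\right) = - 28 \left(6 - 28 - 6\right) = \left(-28\right) \left(-28\right) = 784$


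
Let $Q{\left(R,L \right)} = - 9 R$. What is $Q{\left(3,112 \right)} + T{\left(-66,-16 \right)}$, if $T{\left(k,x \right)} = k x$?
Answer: $1029$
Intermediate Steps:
$Q{\left(3,112 \right)} + T{\left(-66,-16 \right)} = \left(-9\right) 3 - -1056 = -27 + 1056 = 1029$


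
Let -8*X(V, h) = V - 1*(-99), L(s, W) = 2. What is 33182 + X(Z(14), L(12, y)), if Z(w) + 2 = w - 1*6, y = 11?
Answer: 265351/8 ≈ 33169.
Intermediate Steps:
Z(w) = -8 + w (Z(w) = -2 + (w - 1*6) = -2 + (w - 6) = -2 + (-6 + w) = -8 + w)
X(V, h) = -99/8 - V/8 (X(V, h) = -(V - 1*(-99))/8 = -(V + 99)/8 = -(99 + V)/8 = -99/8 - V/8)
33182 + X(Z(14), L(12, y)) = 33182 + (-99/8 - (-8 + 14)/8) = 33182 + (-99/8 - ⅛*6) = 33182 + (-99/8 - ¾) = 33182 - 105/8 = 265351/8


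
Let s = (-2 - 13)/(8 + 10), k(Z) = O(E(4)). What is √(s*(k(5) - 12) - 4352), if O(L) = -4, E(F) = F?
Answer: 2*I*√9762/3 ≈ 65.869*I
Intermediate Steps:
k(Z) = -4
s = -⅚ (s = -15/18 = -15*1/18 = -⅚ ≈ -0.83333)
√(s*(k(5) - 12) - 4352) = √(-5*(-4 - 12)/6 - 4352) = √(-⅚*(-16) - 4352) = √(40/3 - 4352) = √(-13016/3) = 2*I*√9762/3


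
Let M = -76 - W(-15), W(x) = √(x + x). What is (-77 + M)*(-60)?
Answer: 9180 + 60*I*√30 ≈ 9180.0 + 328.63*I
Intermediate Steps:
W(x) = √2*√x (W(x) = √(2*x) = √2*√x)
M = -76 - I*√30 (M = -76 - √2*√(-15) = -76 - √2*I*√15 = -76 - I*√30 ≈ -76.0 - 5.4772*I)
(-77 + M)*(-60) = (-77 + (-76 - I*√30))*(-60) = (-153 - I*√30)*(-60) = 9180 + 60*I*√30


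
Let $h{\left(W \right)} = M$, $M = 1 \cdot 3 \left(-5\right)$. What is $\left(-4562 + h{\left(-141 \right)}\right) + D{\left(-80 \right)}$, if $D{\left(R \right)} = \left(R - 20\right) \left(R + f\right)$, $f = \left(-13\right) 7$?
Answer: $12523$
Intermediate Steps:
$f = -91$
$D{\left(R \right)} = \left(-91 + R\right) \left(-20 + R\right)$ ($D{\left(R \right)} = \left(R - 20\right) \left(R - 91\right) = \left(-20 + R\right) \left(-91 + R\right) = \left(-91 + R\right) \left(-20 + R\right)$)
$M = -15$ ($M = 3 \left(-5\right) = -15$)
$h{\left(W \right)} = -15$
$\left(-4562 + h{\left(-141 \right)}\right) + D{\left(-80 \right)} = \left(-4562 - 15\right) + \left(1820 + \left(-80\right)^{2} - -8880\right) = -4577 + \left(1820 + 6400 + 8880\right) = -4577 + 17100 = 12523$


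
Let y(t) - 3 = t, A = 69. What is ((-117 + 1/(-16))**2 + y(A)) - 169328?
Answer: -39821407/256 ≈ -1.5555e+5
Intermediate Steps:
y(t) = 3 + t
((-117 + 1/(-16))**2 + y(A)) - 169328 = ((-117 + 1/(-16))**2 + (3 + 69)) - 169328 = ((-117 - 1/16)**2 + 72) - 169328 = ((-1873/16)**2 + 72) - 169328 = (3508129/256 + 72) - 169328 = 3526561/256 - 169328 = -39821407/256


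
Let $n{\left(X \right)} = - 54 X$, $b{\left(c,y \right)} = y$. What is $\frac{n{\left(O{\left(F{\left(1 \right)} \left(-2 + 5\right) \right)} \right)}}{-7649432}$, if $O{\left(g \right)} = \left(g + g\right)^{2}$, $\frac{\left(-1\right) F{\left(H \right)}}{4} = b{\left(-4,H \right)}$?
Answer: $\frac{3888}{956179} \approx 0.0040662$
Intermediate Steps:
$F{\left(H \right)} = - 4 H$
$O{\left(g \right)} = 4 g^{2}$ ($O{\left(g \right)} = \left(2 g\right)^{2} = 4 g^{2}$)
$\frac{n{\left(O{\left(F{\left(1 \right)} \left(-2 + 5\right) \right)} \right)}}{-7649432} = \frac{\left(-54\right) 4 \left(\left(-4\right) 1 \left(-2 + 5\right)\right)^{2}}{-7649432} = - 54 \cdot 4 \left(\left(-4\right) 3\right)^{2} \left(- \frac{1}{7649432}\right) = - 54 \cdot 4 \left(-12\right)^{2} \left(- \frac{1}{7649432}\right) = - 54 \cdot 4 \cdot 144 \left(- \frac{1}{7649432}\right) = \left(-54\right) 576 \left(- \frac{1}{7649432}\right) = \left(-31104\right) \left(- \frac{1}{7649432}\right) = \frac{3888}{956179}$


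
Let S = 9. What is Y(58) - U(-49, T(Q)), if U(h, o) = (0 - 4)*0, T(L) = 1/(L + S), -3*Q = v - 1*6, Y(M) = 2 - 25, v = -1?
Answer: -23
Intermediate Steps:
Y(M) = -23
Q = 7/3 (Q = -(-1 - 1*6)/3 = -(-1 - 6)/3 = -⅓*(-7) = 7/3 ≈ 2.3333)
T(L) = 1/(9 + L) (T(L) = 1/(L + 9) = 1/(9 + L))
U(h, o) = 0 (U(h, o) = -4*0 = 0)
Y(58) - U(-49, T(Q)) = -23 - 1*0 = -23 + 0 = -23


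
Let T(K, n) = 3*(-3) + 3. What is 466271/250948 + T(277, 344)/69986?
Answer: 16315468259/8781423364 ≈ 1.8580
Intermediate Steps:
T(K, n) = -6 (T(K, n) = -9 + 3 = -6)
466271/250948 + T(277, 344)/69986 = 466271/250948 - 6/69986 = 466271*(1/250948) - 6*1/69986 = 466271/250948 - 3/34993 = 16315468259/8781423364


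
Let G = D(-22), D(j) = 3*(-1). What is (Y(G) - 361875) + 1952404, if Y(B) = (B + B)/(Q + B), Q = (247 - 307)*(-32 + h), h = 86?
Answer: 1719361851/1081 ≈ 1.5905e+6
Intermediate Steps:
D(j) = -3
Q = -3240 (Q = (247 - 307)*(-32 + 86) = -60*54 = -3240)
G = -3
Y(B) = 2*B/(-3240 + B) (Y(B) = (B + B)/(-3240 + B) = (2*B)/(-3240 + B) = 2*B/(-3240 + B))
(Y(G) - 361875) + 1952404 = (2*(-3)/(-3240 - 3) - 361875) + 1952404 = (2*(-3)/(-3243) - 361875) + 1952404 = (2*(-3)*(-1/3243) - 361875) + 1952404 = (2/1081 - 361875) + 1952404 = -391186873/1081 + 1952404 = 1719361851/1081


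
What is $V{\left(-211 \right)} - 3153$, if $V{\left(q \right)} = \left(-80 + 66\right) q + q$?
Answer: $-410$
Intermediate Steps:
$V{\left(q \right)} = - 13 q$ ($V{\left(q \right)} = - 14 q + q = - 13 q$)
$V{\left(-211 \right)} - 3153 = \left(-13\right) \left(-211\right) - 3153 = 2743 - 3153 = -410$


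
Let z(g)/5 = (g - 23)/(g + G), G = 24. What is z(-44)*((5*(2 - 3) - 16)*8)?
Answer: -2814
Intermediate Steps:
z(g) = 5*(-23 + g)/(24 + g) (z(g) = 5*((g - 23)/(g + 24)) = 5*((-23 + g)/(24 + g)) = 5*(-23 + g)/(24 + g))
z(-44)*((5*(2 - 3) - 16)*8) = (5*(-23 - 44)/(24 - 44))*((5*(2 - 3) - 16)*8) = (5*(-67)/(-20))*((5*(-1) - 16)*8) = (5*(-1/20)*(-67))*((-5 - 16)*8) = 67*(-21*8)/4 = (67/4)*(-168) = -2814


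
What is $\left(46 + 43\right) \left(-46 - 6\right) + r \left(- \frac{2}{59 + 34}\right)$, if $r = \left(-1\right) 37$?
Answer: $- \frac{430330}{93} \approx -4627.2$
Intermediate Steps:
$r = -37$
$\left(46 + 43\right) \left(-46 - 6\right) + r \left(- \frac{2}{59 + 34}\right) = \left(46 + 43\right) \left(-46 - 6\right) - 37 \left(- \frac{2}{59 + 34}\right) = 89 \left(-52\right) - 37 \left(- \frac{2}{93}\right) = -4628 - 37 \left(\left(-2\right) \frac{1}{93}\right) = -4628 - - \frac{74}{93} = -4628 + \frac{74}{93} = - \frac{430330}{93}$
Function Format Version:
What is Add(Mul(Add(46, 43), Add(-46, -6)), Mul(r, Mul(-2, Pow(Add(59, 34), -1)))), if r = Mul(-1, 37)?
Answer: Rational(-430330, 93) ≈ -4627.2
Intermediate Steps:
r = -37
Add(Mul(Add(46, 43), Add(-46, -6)), Mul(r, Mul(-2, Pow(Add(59, 34), -1)))) = Add(Mul(Add(46, 43), Add(-46, -6)), Mul(-37, Mul(-2, Pow(Add(59, 34), -1)))) = Add(Mul(89, -52), Mul(-37, Mul(-2, Pow(93, -1)))) = Add(-4628, Mul(-37, Mul(-2, Rational(1, 93)))) = Add(-4628, Mul(-37, Rational(-2, 93))) = Add(-4628, Rational(74, 93)) = Rational(-430330, 93)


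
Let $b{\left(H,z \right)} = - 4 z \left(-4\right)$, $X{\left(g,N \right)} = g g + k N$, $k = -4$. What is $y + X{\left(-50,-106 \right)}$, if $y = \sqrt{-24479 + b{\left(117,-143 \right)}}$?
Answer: $2924 + i \sqrt{26767} \approx 2924.0 + 163.61 i$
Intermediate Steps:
$X{\left(g,N \right)} = g^{2} - 4 N$ ($X{\left(g,N \right)} = g g - 4 N = g^{2} - 4 N$)
$b{\left(H,z \right)} = 16 z$
$y = i \sqrt{26767}$ ($y = \sqrt{-24479 + 16 \left(-143\right)} = \sqrt{-24479 - 2288} = \sqrt{-26767} = i \sqrt{26767} \approx 163.61 i$)
$y + X{\left(-50,-106 \right)} = i \sqrt{26767} - \left(-424 - \left(-50\right)^{2}\right) = i \sqrt{26767} + \left(2500 + 424\right) = i \sqrt{26767} + 2924 = 2924 + i \sqrt{26767}$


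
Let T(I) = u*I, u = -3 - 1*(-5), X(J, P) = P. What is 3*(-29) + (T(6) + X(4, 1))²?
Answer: 82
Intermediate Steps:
u = 2 (u = -3 + 5 = 2)
T(I) = 2*I
3*(-29) + (T(6) + X(4, 1))² = 3*(-29) + (2*6 + 1)² = -87 + (12 + 1)² = -87 + 13² = -87 + 169 = 82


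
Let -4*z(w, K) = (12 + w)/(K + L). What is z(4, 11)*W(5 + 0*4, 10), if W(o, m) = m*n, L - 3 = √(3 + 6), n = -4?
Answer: 160/17 ≈ 9.4118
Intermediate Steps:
L = 6 (L = 3 + √(3 + 6) = 3 + √9 = 3 + 3 = 6)
W(o, m) = -4*m (W(o, m) = m*(-4) = -4*m)
z(w, K) = -(12 + w)/(4*(6 + K)) (z(w, K) = -(12 + w)/(4*(K + 6)) = -(12 + w)/(4*(6 + K)))
z(4, 11)*W(5 + 0*4, 10) = ((-12 - 1*4)/(4*(6 + 11)))*(-4*10) = ((¼)*(-12 - 4)/17)*(-40) = ((¼)*(1/17)*(-16))*(-40) = -4/17*(-40) = 160/17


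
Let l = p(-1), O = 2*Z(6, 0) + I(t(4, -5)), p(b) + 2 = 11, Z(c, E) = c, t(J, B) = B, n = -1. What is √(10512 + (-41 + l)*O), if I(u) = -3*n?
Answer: 4*√627 ≈ 100.16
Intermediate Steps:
p(b) = 9 (p(b) = -2 + 11 = 9)
I(u) = 3 (I(u) = -3*(-1) = 3)
O = 15 (O = 2*6 + 3 = 12 + 3 = 15)
l = 9
√(10512 + (-41 + l)*O) = √(10512 + (-41 + 9)*15) = √(10512 - 32*15) = √(10512 - 480) = √10032 = 4*√627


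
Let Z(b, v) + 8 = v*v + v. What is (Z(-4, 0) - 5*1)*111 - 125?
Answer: -1568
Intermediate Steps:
Z(b, v) = -8 + v + v**2 (Z(b, v) = -8 + (v*v + v) = -8 + (v**2 + v) = -8 + (v + v**2) = -8 + v + v**2)
(Z(-4, 0) - 5*1)*111 - 125 = ((-8 + 0 + 0**2) - 5*1)*111 - 125 = ((-8 + 0 + 0) - 5)*111 - 125 = (-8 - 5)*111 - 125 = -13*111 - 125 = -1443 - 125 = -1568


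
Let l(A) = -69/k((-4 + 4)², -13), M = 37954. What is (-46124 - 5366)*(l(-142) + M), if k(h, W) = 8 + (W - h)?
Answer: -1954962022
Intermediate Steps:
k(h, W) = 8 + W - h
l(A) = 69/5 (l(A) = -69/(8 - 13 - (-4 + 4)²) = -69/(8 - 13 - 1*0²) = -69/(8 - 13 - 1*0) = -69/(8 - 13 + 0) = -69/(-5) = -69*(-⅕) = 69/5)
(-46124 - 5366)*(l(-142) + M) = (-46124 - 5366)*(69/5 + 37954) = -51490*189839/5 = -1954962022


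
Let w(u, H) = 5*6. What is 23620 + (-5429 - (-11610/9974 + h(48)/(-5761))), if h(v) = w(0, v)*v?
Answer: 522670000322/28730107 ≈ 18192.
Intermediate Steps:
w(u, H) = 30
h(v) = 30*v
23620 + (-5429 - (-11610/9974 + h(48)/(-5761))) = 23620 + (-5429 - (-11610/9974 + (30*48)/(-5761))) = 23620 + (-5429 - (-11610*1/9974 + 1440*(-1/5761))) = 23620 + (-5429 - (-5805/4987 - 1440/5761)) = 23620 + (-5429 - 1*(-40623885/28730107)) = 23620 + (-5429 + 40623885/28730107) = 23620 - 155935127018/28730107 = 522670000322/28730107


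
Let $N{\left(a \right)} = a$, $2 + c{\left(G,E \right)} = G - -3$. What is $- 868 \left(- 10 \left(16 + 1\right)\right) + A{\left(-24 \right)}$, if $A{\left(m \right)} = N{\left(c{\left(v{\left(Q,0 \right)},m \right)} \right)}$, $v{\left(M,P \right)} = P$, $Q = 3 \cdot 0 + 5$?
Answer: $147561$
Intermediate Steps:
$Q = 5$ ($Q = 0 + 5 = 5$)
$c{\left(G,E \right)} = 1 + G$ ($c{\left(G,E \right)} = -2 + \left(G - -3\right) = -2 + \left(G + 3\right) = -2 + \left(3 + G\right) = 1 + G$)
$A{\left(m \right)} = 1$ ($A{\left(m \right)} = 1 + 0 = 1$)
$- 868 \left(- 10 \left(16 + 1\right)\right) + A{\left(-24 \right)} = - 868 \left(- 10 \left(16 + 1\right)\right) + 1 = - 868 \left(\left(-10\right) 17\right) + 1 = \left(-868\right) \left(-170\right) + 1 = 147560 + 1 = 147561$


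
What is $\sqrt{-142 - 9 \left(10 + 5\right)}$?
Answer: $i \sqrt{277} \approx 16.643 i$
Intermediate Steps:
$\sqrt{-142 - 9 \left(10 + 5\right)} = \sqrt{-142 - 135} = \sqrt{-277} = i \sqrt{277}$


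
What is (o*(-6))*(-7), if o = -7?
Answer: -294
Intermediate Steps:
(o*(-6))*(-7) = -7*(-6)*(-7) = 42*(-7) = -294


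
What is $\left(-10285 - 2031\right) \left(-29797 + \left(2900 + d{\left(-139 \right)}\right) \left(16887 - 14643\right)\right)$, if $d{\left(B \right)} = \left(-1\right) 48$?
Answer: $-78454040756$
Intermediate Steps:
$d{\left(B \right)} = -48$
$\left(-10285 - 2031\right) \left(-29797 + \left(2900 + d{\left(-139 \right)}\right) \left(16887 - 14643\right)\right) = \left(-10285 - 2031\right) \left(-29797 + \left(2900 - 48\right) \left(16887 - 14643\right)\right) = - 12316 \left(-29797 + 2852 \cdot 2244\right) = - 12316 \left(-29797 + 6399888\right) = \left(-12316\right) 6370091 = -78454040756$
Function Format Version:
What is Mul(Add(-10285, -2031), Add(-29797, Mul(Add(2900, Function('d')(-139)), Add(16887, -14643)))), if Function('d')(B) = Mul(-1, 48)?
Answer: -78454040756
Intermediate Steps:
Function('d')(B) = -48
Mul(Add(-10285, -2031), Add(-29797, Mul(Add(2900, Function('d')(-139)), Add(16887, -14643)))) = Mul(Add(-10285, -2031), Add(-29797, Mul(Add(2900, -48), Add(16887, -14643)))) = Mul(-12316, Add(-29797, Mul(2852, 2244))) = Mul(-12316, Add(-29797, 6399888)) = Mul(-12316, 6370091) = -78454040756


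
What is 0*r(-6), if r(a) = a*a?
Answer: 0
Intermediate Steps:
r(a) = a²
0*r(-6) = 0*(-6)² = 0*36 = 0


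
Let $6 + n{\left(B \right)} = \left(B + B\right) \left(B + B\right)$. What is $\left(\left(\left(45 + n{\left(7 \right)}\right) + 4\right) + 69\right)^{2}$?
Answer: $94864$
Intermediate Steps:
$n{\left(B \right)} = -6 + 4 B^{2}$ ($n{\left(B \right)} = -6 + \left(B + B\right) \left(B + B\right) = -6 + 2 B 2 B = -6 + 4 B^{2}$)
$\left(\left(\left(45 + n{\left(7 \right)}\right) + 4\right) + 69\right)^{2} = \left(\left(\left(45 - \left(6 - 4 \cdot 7^{2}\right)\right) + 4\right) + 69\right)^{2} = \left(\left(\left(45 + \left(-6 + 4 \cdot 49\right)\right) + 4\right) + 69\right)^{2} = \left(\left(\left(45 + \left(-6 + 196\right)\right) + 4\right) + 69\right)^{2} = \left(\left(\left(45 + 190\right) + 4\right) + 69\right)^{2} = \left(\left(235 + 4\right) + 69\right)^{2} = \left(239 + 69\right)^{2} = 308^{2} = 94864$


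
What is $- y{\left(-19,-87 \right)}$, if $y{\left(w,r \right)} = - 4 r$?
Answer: $-348$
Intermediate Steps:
$- y{\left(-19,-87 \right)} = - \left(-4\right) \left(-87\right) = \left(-1\right) 348 = -348$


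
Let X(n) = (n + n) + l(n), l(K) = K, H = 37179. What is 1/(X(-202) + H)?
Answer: 1/36573 ≈ 2.7343e-5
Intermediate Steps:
X(n) = 3*n (X(n) = (n + n) + n = 2*n + n = 3*n)
1/(X(-202) + H) = 1/(3*(-202) + 37179) = 1/(-606 + 37179) = 1/36573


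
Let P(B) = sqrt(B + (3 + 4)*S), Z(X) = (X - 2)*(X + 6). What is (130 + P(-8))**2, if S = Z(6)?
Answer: 17228 + 520*sqrt(82) ≈ 21937.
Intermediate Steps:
Z(X) = (-2 + X)*(6 + X)
S = 48 (S = -12 + 6**2 + 4*6 = -12 + 36 + 24 = 48)
P(B) = sqrt(336 + B) (P(B) = sqrt(B + (3 + 4)*48) = sqrt(B + 7*48) = sqrt(B + 336) = sqrt(336 + B))
(130 + P(-8))**2 = (130 + sqrt(336 - 8))**2 = (130 + sqrt(328))**2 = (130 + 2*sqrt(82))**2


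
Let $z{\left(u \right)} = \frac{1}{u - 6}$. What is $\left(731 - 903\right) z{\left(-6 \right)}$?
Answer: $\frac{43}{3} \approx 14.333$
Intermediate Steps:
$z{\left(u \right)} = \frac{1}{-6 + u}$
$\left(731 - 903\right) z{\left(-6 \right)} = \frac{731 - 903}{-6 - 6} = - \frac{172}{-12} = \left(-172\right) \left(- \frac{1}{12}\right) = \frac{43}{3}$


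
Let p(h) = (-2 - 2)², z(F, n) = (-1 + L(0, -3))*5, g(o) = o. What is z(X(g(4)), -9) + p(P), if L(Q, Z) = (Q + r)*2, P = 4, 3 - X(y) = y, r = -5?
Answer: -39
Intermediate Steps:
X(y) = 3 - y
L(Q, Z) = -10 + 2*Q (L(Q, Z) = (Q - 5)*2 = (-5 + Q)*2 = -10 + 2*Q)
z(F, n) = -55 (z(F, n) = (-1 + (-10 + 2*0))*5 = (-1 + (-10 + 0))*5 = (-1 - 10)*5 = -11*5 = -55)
p(h) = 16 (p(h) = (-4)² = 16)
z(X(g(4)), -9) + p(P) = -55 + 16 = -39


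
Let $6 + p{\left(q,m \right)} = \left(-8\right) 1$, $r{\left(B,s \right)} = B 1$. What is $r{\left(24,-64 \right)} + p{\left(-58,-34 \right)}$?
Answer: $10$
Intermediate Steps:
$r{\left(B,s \right)} = B$
$p{\left(q,m \right)} = -14$ ($p{\left(q,m \right)} = -6 - 8 = -14$)
$r{\left(24,-64 \right)} + p{\left(-58,-34 \right)} = 24 - 14 = 10$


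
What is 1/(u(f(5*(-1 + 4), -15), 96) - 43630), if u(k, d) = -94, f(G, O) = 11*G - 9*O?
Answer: -1/43724 ≈ -2.2871e-5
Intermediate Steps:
f(G, O) = -9*O + 11*G
1/(u(f(5*(-1 + 4), -15), 96) - 43630) = 1/(-94 - 43630) = 1/(-43724) = -1/43724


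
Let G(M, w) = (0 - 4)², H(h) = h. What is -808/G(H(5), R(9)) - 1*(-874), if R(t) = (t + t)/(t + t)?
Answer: 1647/2 ≈ 823.50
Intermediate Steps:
R(t) = 1 (R(t) = (2*t)/((2*t)) = (2*t)*(1/(2*t)) = 1)
G(M, w) = 16 (G(M, w) = (-4)² = 16)
-808/G(H(5), R(9)) - 1*(-874) = -808/16 - 1*(-874) = -808*1/16 + 874 = -101/2 + 874 = 1647/2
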